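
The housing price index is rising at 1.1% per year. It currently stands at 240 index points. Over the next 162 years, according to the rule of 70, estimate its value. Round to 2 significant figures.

≈ 1400 index points

It doubles every 70/1.1 ≈ 63.64 years, so 162 years is 2.55 doublings.
2^2.55 ≈ 5.86; 240 × 5.86 ≈ 1400 index points.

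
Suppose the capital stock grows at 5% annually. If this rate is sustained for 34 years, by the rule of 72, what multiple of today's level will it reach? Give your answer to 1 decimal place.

about 5.1 times

Doubles every ≈ 14.40 years (72/5).
34 years is 2.36 doublings; 2^2.36 ≈ 5.1×.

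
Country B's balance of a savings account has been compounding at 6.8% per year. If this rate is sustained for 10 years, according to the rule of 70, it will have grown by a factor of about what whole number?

70/6.8 ≈ 10.29 years per doubling.
10 years fits 1 doubling: 2^1 = 2.

around 2 times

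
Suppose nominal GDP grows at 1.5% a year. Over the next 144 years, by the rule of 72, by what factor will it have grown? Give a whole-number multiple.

Doubling time ≈ 72/1.5 = 48.00 years.
144/48.00 ≈ 3 doublings, so about 2^3 = 8×.

8 times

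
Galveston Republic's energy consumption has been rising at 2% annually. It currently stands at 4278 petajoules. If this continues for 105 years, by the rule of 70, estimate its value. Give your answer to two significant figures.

approximately 34000 petajoules

Doubling time ≈ 70/2 = 35.00 years.
105 years is 105/35.00 ≈ 3.00 doublings, a factor of 2^3.00 ≈ 8.00.
4278 × 8.00 ≈ 34000 petajoules.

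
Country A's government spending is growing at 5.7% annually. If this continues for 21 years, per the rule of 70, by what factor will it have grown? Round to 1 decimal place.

Doubles every ≈ 12.28 years (70/5.7).
21 years is 1.71 doublings; 2^1.71 ≈ 3.3×.

about 3.3 times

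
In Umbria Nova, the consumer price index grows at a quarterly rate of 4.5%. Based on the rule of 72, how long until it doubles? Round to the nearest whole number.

72/4.5 ≈ 16.00, so it doubles roughly every 16 quarters.

approximately 16 quarters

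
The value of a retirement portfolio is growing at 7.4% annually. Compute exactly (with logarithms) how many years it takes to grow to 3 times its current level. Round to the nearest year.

15 years

t = ln(3) / ln(1 + 0.074) = 1.0986 / 0.071390 ≈ 15.39.
≈ 15 years.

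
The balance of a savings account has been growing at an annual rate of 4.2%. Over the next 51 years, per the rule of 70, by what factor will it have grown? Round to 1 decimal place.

Doubles every ≈ 16.67 years (70/4.2).
51 years is 3.06 doublings; 2^3.06 ≈ 8.3×.

about 8.3 times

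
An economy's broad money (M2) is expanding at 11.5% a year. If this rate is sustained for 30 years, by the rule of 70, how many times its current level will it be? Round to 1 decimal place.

Doubles every ≈ 6.09 years (70/11.5).
30 years is 4.93 doublings; 2^4.93 ≈ 30.5×.

approximately 30.5 times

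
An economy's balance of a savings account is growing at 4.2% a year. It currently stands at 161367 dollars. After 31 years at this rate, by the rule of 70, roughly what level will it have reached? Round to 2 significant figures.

roughly 590000 dollars

Doubling time ≈ 70/4.2 = 16.67 years.
31 years is 31/16.67 ≈ 1.86 doublings, a factor of 2^1.86 ≈ 3.63.
161367 × 3.63 ≈ 590000 dollars.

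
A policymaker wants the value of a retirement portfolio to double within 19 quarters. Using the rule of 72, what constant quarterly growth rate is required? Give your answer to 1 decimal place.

72 / 19 ≈ 3.79, so about 3.8% per quarter.

about 3.8%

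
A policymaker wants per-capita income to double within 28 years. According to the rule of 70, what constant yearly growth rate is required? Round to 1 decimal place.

roughly 2.5%

70 / 28 ≈ 2.50, so about 2.5% per year.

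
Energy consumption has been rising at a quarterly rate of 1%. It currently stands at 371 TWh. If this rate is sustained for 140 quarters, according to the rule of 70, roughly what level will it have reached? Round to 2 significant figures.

1500 TWh

It doubles every 70/1 ≈ 70.00 quarters, so 140 quarters is 2.00 doublings.
2^2.00 ≈ 4.00; 371 × 4.00 ≈ 1500 TWh.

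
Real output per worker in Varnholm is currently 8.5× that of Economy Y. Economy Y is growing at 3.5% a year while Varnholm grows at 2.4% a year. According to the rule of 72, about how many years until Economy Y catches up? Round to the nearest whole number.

Economy Y gains on Varnholm at 3.5% − 2.4% = 1.1 points a year.
At that relative rate the gap halves every 72/1.1 ≈ 65.45 years.
An 8.5× gap takes log₂(8.5) ≈ 3.09 halvings to close: 3.09 × 65.45 ≈ 202 years.

roughly 202 years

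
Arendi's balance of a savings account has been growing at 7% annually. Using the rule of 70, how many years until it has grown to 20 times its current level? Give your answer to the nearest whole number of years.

At 7% it doubles every 70/7 ≈ 10.00 years.
Reaching 20× takes log₂(20) ≈ 4.32 doublings.
4.32 × 10.00 ≈ 43 years.

43 years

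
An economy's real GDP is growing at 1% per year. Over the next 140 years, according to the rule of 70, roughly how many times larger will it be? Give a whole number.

At 1% one doubling takes ≈ 70.00 years; 140 years is 2 of them, so ×4.

about 4 times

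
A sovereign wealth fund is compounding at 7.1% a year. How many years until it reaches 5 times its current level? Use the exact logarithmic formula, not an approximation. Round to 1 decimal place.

t = ln(5) / ln(1 + 0.071) = 1.6094 / 0.068593 ≈ 23.46.

23.5 years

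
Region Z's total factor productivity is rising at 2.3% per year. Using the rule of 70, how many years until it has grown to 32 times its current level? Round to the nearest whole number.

around 152 years

Doubling time ≈ 70/2.3 = 30.43 years.
32× is 5 doublings, so 5 × 30.43 ≈ 152 years.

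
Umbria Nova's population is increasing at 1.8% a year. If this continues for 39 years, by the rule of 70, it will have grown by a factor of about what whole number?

roughly 2 times

Doubling time ≈ 70/1.8 = 38.89 years.
39/38.89 ≈ 1 doubling, so about 2^1 = 2×.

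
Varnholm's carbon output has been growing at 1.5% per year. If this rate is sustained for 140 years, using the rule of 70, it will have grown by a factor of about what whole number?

about 8 times

Doubling time ≈ 70/1.5 = 46.67 years.
140/46.67 ≈ 3 doublings, so about 2^3 = 8×.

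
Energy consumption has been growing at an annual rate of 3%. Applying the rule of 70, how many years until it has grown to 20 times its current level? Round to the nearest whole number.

Doubling time ≈ 70/3 = 23.33 years.
20× is log₂ 20 ≈ 4.32 doublings, so ≈ 4.32 × 23.33 = 101 years.

roughly 101 years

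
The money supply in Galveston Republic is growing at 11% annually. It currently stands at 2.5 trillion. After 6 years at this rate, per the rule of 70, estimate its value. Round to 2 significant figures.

It doubles every 70/11 ≈ 6.36 years, so 6 years is 0.94 doublings.
2^0.94 ≈ 1.92; 2.5 × 1.92 ≈ 4.8 trillion.

≈ 4.8 trillion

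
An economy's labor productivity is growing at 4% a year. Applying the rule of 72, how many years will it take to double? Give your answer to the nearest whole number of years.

Doubling time ≈ 72 / 4 = 18.00 years.

roughly 18 years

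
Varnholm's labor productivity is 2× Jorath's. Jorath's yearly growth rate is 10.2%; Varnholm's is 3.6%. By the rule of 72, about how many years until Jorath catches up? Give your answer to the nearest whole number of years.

The growth-rate gap is 10.2% − 3.6% = 6.6 percentage points.
So the ratio between them halves every 72/6.6 ≈ 10.91 years.
A 2× gap closes after 1 halving: 1 × 10.91 ≈ 11 years.

roughly 11 years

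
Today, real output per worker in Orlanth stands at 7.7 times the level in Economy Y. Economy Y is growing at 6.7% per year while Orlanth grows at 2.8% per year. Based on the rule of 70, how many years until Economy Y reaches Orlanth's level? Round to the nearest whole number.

≈ 53 years

What matters is the difference: 3.9 pp.
Rule of 70 on the gap: the ratio halves every 70/3.9 ≈ 17.95 years.
A 7.7 times gap takes log₂(7.7) ≈ 2.94 halvings to close: 2.94 × 17.95 ≈ 53 years.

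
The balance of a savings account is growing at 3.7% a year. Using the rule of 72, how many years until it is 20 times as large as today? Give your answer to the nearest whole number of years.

At 3.7% it doubles every 72/3.7 ≈ 19.46 years.
Reaching 20× takes log₂(20) ≈ 4.32 doublings.
4.32 × 19.46 ≈ 84 years.

about 84 years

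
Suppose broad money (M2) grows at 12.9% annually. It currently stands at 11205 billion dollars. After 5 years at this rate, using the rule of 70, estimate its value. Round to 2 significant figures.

It doubles every 70/12.9 ≈ 5.43 years, so 5 years is 0.92 doublings.
2^0.92 ≈ 1.89; 11205 × 1.89 ≈ 21000 billion dollars.

about 21000 billion dollars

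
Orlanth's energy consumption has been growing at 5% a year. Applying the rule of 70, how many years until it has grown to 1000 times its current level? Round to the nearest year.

roughly 140 years

One doubling takes 70/5 = 14.00 years.
1000× is log₂ 1000 ≈ 9.97 doublings, so ≈ 9.97 × 14.00 = 140 years.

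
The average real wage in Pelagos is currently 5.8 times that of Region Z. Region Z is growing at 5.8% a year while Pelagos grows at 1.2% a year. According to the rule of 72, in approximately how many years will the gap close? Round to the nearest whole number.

around 40 years

The growth-rate gap is 5.8% − 1.2% = 4.6 percentage points.
So the ratio between them halves every 72/4.6 ≈ 15.65 years.
A 5.8 times gap takes log₂(5.8) ≈ 2.54 halvings to close: 2.54 × 15.65 ≈ 40 years.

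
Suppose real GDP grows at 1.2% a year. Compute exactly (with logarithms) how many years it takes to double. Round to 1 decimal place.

t = ln(2) / ln(1 + 0.012) = 0.6931 / 0.011929 ≈ 58.10.

58.1 years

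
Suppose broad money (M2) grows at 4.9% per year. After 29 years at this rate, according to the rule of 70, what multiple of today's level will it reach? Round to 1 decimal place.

Doubles every ≈ 14.29 years (70/4.9).
29 years is 2.03 doublings; 2^2.03 ≈ 4.1×.

around 4.1 times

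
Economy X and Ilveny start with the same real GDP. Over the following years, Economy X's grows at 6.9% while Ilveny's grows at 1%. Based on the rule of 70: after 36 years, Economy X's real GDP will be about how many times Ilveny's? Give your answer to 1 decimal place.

Only the 5.9-point difference matters.
70/5.9 ≈ 11.86 years per doubling of the ratio; 36 years gives 3.04 doublings, so ≈ 8.2×.

≈ 8.2 times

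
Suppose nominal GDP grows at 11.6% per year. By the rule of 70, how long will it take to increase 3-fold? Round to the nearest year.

Doubling time ≈ 70/11.6 = 6.03 years.
3× is log₂ 3 ≈ 1.58 doublings, so ≈ 1.58 × 6.03 = 10 years.

approximately 10 years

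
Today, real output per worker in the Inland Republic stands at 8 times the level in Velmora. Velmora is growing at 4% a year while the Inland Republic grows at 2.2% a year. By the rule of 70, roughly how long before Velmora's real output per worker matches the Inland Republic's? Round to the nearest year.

roughly 117 years

Velmora gains on the Inland Republic at 4% − 2.2% = 1.8 points a year.
At that relative rate the gap halves every 70/1.8 ≈ 38.89 years.
An 8 times gap closes after 3 halvings: 3 × 38.89 ≈ 117 years.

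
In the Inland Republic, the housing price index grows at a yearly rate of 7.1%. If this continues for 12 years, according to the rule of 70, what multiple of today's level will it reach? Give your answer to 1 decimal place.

roughly 2.3 times

Doubles every ≈ 9.86 years (70/7.1).
12 years is 1.22 doublings; 2^1.22 ≈ 2.3×.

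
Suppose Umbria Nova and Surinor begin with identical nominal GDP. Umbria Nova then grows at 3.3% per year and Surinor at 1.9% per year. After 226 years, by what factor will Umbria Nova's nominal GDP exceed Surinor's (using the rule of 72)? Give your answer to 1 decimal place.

approximately 21.0 times

Umbria Nova pulls ahead at 1.4 pp per year, so the ratio doubles every 72/1.4 ≈ 51.43 years.
In 226 years that's 4.39 doublings: 2^4.39 ≈ 21.0.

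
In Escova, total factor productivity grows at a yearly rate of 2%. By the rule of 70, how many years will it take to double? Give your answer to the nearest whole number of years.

Doubling time ≈ 70 / 2 = 35.00 years.

approximately 35 years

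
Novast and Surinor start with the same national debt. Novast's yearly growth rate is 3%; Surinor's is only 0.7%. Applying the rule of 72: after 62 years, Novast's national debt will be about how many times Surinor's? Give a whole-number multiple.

≈ 4 times

Only the 2.3-point difference matters.
72/2.3 ≈ 31.30 years per doubling of the ratio; 62 years gives 1.98 doublings, so ≈ 4×.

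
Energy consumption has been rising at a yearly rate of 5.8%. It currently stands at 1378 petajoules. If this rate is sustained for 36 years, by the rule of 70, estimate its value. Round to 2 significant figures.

roughly 11000 petajoules

It doubles every 70/5.8 ≈ 12.07 years, so 36 years is 2.98 doublings.
2^2.98 ≈ 7.89; 1378 × 7.89 ≈ 11000 petajoules.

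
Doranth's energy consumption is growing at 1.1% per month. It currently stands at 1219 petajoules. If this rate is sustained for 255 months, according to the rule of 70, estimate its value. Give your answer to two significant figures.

Doubling time ≈ 70/1.1 = 63.64 months.
255 months is 255/63.64 ≈ 4.01 doublings, a factor of 2^4.01 ≈ 16.11.
1219 × 16.11 ≈ 20000 petajoules.

≈ 20000 petajoules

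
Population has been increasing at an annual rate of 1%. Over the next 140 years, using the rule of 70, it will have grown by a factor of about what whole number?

70/1 ≈ 70.00 years per doubling.
140 years fits 2 doublings: 2^2 = 4.

4 times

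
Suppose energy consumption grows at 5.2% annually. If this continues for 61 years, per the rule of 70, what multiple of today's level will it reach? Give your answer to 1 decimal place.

Doubles every ≈ 13.46 years (70/5.2).
61 years is 4.53 doublings; 2^4.53 ≈ 23.1×.

roughly 23.1 times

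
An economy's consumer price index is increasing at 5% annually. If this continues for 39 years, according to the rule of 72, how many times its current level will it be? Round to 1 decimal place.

6.5 times

Doubles every ≈ 14.40 years (72/5).
39 years is 2.71 doublings; 2^2.71 ≈ 6.5×.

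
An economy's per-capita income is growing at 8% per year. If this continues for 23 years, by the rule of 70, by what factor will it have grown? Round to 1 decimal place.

≈ 6.2 times

Doubling time ≈ 70/8 = 8.75 years.
23 years / 8.75 ≈ 2.63 doublings → factor 2^2.63 ≈ 6.2.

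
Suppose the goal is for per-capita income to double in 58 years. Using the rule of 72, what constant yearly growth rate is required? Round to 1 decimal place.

72 / 58 ≈ 1.24, so about 1.2% per year.

roughly 1.2%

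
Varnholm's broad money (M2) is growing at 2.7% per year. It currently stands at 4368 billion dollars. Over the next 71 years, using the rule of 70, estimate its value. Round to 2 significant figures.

≈ 29000 billion dollars

Doubling time ≈ 70/2.7 = 25.93 years.
71 years is 71/25.93 ≈ 2.74 doublings, a factor of 2^2.74 ≈ 6.68.
4368 × 6.68 ≈ 29000 billion dollars.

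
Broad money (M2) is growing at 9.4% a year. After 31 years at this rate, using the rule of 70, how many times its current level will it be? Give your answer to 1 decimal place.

roughly 17.9 times

Doubles every ≈ 7.45 years (70/9.4).
31 years is 4.16 doublings; 2^4.16 ≈ 17.9×.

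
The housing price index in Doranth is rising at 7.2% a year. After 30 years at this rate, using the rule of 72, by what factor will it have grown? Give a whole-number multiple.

72/7.2 ≈ 10.00 years per doubling.
30 years fits 3 doublings: 2^3 = 8.

approximately 8 times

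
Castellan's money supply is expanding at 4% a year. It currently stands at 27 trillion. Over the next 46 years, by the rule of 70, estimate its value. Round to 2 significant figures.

It doubles every 70/4 ≈ 17.50 years, so 46 years is 2.63 doublings.
2^2.63 ≈ 6.19; 27 × 6.19 ≈ 170 trillion.

around 170 trillion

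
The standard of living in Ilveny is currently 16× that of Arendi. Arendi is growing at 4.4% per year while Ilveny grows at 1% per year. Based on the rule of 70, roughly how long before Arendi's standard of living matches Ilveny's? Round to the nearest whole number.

What matters is the difference: 3.4 pp.
Rule of 70 on the gap: the ratio halves every 70/3.4 ≈ 20.59 years.
A 16× gap closes after 4 halvings: 4 × 20.59 ≈ 82 years.

around 82 years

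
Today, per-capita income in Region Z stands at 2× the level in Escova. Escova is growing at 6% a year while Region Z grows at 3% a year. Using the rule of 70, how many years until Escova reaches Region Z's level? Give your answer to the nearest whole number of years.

around 23 years

What matters is the difference: 3 pp.
Rule of 70 on the gap: the ratio halves every 70/3 ≈ 23.33 years.
A 2× gap closes after 1 halving: 1 × 23.33 ≈ 23 years.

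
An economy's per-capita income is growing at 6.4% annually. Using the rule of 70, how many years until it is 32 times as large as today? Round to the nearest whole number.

about 55 years

Doubling time ≈ 70/6.4 = 10.94 years.
32× is 5 doublings, so 5 × 10.94 ≈ 55 years.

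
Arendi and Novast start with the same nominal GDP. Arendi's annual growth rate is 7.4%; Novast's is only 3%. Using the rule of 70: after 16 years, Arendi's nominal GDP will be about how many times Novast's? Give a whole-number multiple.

Only the 4.4-point difference matters.
70/4.4 ≈ 15.91 years per doubling of the ratio; 16 years gives 1.01 doublings, so ≈ 2×.

2 times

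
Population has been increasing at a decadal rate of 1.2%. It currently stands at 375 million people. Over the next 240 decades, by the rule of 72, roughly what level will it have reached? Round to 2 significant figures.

Doubling time ≈ 72/1.2 = 60.00 decades.
240 decades is 240/60.00 ≈ 4.00 doublings, a factor of 2^4.00 ≈ 16.00.
375 × 16.00 ≈ 6000 million people.

roughly 6000 million people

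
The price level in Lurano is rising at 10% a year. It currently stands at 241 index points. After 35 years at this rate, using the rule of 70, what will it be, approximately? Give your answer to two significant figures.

It doubles every 70/10 ≈ 7.00 years, so 35 years is 5.00 doublings.
2^5.00 ≈ 32.00; 241 × 32.00 ≈ 7700 index points.

7700 index points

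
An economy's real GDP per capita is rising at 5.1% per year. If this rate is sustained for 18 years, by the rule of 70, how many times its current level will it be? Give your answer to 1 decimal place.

≈ 2.5 times

Doubles every ≈ 13.73 years (70/5.1).
18 years is 1.31 doublings; 2^1.31 ≈ 2.5×.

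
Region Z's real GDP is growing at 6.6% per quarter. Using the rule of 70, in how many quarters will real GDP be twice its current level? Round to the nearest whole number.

Doubling time ≈ 70 / 6.6 = 10.61 quarters.

about 11 quarters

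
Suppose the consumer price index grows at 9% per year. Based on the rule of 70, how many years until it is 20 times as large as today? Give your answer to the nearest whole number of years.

approximately 34 years

At 9% it doubles every 70/9 ≈ 7.78 years.
20× is log₂ 20 ≈ 4.32 doublings, so ≈ 4.32 × 7.78 = 34 years.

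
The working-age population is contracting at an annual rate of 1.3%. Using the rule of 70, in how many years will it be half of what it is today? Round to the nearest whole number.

≈ 54 years

Halving time ≈ 70 / 1.3 = 53.85 → 54 years.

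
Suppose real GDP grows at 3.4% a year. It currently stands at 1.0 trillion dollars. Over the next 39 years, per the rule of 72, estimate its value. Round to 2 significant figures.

Doubling time ≈ 72/3.4 = 21.18 years.
39 years is 39/21.18 ≈ 1.84 doublings, a factor of 2^1.84 ≈ 3.58.
1.0 × 3.58 ≈ 3.6 trillion dollars.

3.6 trillion dollars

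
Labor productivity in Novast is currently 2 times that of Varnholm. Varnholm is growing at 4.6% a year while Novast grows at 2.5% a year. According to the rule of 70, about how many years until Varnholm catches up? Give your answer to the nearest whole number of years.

The growth-rate gap is 4.6% − 2.5% = 2.1 percentage points.
So the ratio between them halves every 70/2.1 ≈ 33.33 years.
A 2 times gap closes after 1 halving: 1 × 33.33 ≈ 33 years.

≈ 33 years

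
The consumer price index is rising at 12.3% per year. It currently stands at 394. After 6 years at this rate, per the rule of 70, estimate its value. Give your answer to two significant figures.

Doubling time ≈ 70/12.3 = 5.69 years.
6 years is 6/5.69 ≈ 1.05 doublings, a factor of 2^1.05 ≈ 2.07.
394 × 2.07 ≈ 820.

about 820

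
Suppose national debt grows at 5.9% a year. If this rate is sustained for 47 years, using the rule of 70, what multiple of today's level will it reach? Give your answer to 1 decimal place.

Doubles every ≈ 11.86 years (70/5.9).
47 years is 3.96 doublings; 2^3.96 ≈ 15.6×.

about 15.6 times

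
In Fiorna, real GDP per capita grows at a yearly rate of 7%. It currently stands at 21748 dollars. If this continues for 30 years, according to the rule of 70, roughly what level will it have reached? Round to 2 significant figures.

approximately 170000 dollars

Doubling time ≈ 70/7 = 10.00 years.
30 years is 30/10.00 ≈ 3.00 doublings, a factor of 2^3.00 ≈ 8.00.
21748 × 8.00 ≈ 170000 dollars.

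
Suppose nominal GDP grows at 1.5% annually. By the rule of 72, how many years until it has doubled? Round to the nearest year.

approximately 48 years

72/1.5 ≈ 48.00, so it doubles roughly every 48 years.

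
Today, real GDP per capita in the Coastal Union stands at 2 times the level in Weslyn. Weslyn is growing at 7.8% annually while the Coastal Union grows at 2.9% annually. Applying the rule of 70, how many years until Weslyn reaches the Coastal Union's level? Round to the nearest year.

about 14 years

What matters is the difference: 4.9 pp.
Rule of 70 on the gap: the ratio halves every 70/4.9 ≈ 14.29 years.
A 2 times gap closes after 1 halving: 1 × 14.29 ≈ 14 years.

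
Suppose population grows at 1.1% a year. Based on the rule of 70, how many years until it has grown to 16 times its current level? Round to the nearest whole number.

Doubling time ≈ 70/1.1 = 63.64 years.
Getting to 16× needs 4 doublings: 4 × 63.64 ≈ 255 years.

roughly 255 years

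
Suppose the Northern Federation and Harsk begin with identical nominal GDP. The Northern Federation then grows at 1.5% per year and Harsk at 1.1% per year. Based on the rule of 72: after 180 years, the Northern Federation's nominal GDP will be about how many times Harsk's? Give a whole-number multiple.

Only the 0.4-point difference matters.
72/0.4 ≈ 180.00 years per doubling of the ratio; 180 years gives 1.00 doublings, so ≈ 2×.

approximately 2 times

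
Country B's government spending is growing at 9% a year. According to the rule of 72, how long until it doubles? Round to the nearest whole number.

At 9%, doubling takes about 72/9 = 8.00 years.

around 8 years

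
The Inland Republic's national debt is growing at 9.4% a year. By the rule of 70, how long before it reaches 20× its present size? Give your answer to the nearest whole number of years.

At 9.4% it doubles every 70/9.4 ≈ 7.45 years.
Reaching 20× takes log₂(20) ≈ 4.32 doublings.
4.32 × 7.45 ≈ 32 years.

roughly 32 years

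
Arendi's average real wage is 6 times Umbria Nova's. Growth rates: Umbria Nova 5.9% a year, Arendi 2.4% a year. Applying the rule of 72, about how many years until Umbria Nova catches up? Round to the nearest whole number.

What matters is the difference: 3.5 pp.
Rule of 72 on the gap: the ratio halves every 72/3.5 ≈ 20.57 years.
A 6 times gap takes log₂(6) ≈ 2.58 halvings to close: 2.58 × 20.57 ≈ 53 years.

approximately 53 years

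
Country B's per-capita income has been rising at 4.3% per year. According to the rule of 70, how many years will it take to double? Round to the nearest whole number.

around 16 years

Doubling time ≈ 70 / 4.3 = 16.28 years.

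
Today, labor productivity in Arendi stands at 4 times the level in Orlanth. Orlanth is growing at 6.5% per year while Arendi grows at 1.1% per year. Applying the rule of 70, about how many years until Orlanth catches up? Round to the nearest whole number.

26 years

What matters is the difference: 5.4 pp.
Rule of 70 on the gap: the ratio halves every 70/5.4 ≈ 12.96 years.
A 4 times gap closes after 2 halvings: 2 × 12.96 ≈ 26 years.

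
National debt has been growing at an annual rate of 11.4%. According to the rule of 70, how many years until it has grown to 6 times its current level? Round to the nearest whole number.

roughly 16 years

Doubling time ≈ 70/11.4 = 6.14 years.
6× is log₂ 6 ≈ 2.58 doublings, so ≈ 2.58 × 6.14 = 16 years.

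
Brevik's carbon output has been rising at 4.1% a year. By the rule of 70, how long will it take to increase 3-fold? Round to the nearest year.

One doubling takes 70/4.1 = 17.07 years.
Reaching 3× takes log₂(3) ≈ 1.58 doublings.
1.58 × 17.07 ≈ 27 years.

about 27 years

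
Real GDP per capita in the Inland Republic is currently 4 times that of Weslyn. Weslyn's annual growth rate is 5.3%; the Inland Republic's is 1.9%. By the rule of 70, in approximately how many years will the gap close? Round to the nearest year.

The growth-rate gap is 5.3% − 1.9% = 3.4 percentage points.
So the ratio between them halves every 70/3.4 ≈ 20.59 years.
A 4 times gap closes after 2 halvings: 2 × 20.59 ≈ 41 years.

41 years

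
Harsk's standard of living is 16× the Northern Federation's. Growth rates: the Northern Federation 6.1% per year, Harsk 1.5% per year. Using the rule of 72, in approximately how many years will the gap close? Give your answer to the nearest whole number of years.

What matters is the difference: 4.6 pp.
Rule of 72 on the gap: the ratio halves every 72/4.6 ≈ 15.65 years.
A 16× gap closes after 4 halvings: 4 × 15.65 ≈ 63 years.

approximately 63 years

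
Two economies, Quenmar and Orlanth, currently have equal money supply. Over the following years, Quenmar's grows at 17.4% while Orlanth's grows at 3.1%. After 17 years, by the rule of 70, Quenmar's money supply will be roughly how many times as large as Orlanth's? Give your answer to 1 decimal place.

roughly 11.1 times

Quenmar pulls ahead at 14.3 pp per year, so the ratio doubles every 70/14.3 ≈ 4.90 years.
In 17 years that's 3.47 doublings: 2^3.47 ≈ 11.1.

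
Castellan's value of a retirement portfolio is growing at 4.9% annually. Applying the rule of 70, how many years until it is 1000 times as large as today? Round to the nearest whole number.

At 4.9% it doubles every 70/4.9 ≈ 14.29 years.
1000× is log₂ 1000 ≈ 9.97 doublings, so ≈ 9.97 × 14.29 = 142 years.

about 142 years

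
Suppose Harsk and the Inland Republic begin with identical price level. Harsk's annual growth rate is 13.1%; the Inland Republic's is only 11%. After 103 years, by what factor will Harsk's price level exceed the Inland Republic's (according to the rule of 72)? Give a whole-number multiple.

approximately 8 times

Only the 2.1-point difference matters.
72/2.1 ≈ 34.29 years per doubling of the ratio; 103 years gives 3.00 doublings, so ≈ 8×.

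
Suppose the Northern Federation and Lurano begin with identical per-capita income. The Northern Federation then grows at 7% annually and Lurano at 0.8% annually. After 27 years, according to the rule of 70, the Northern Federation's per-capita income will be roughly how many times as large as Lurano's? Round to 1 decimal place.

Only the 6.2-point difference matters.
70/6.2 ≈ 11.29 years per doubling of the ratio; 27 years gives 2.39 doublings, so ≈ 5.2×.

≈ 5.2 times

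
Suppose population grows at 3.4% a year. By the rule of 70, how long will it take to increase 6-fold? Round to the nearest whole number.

One doubling takes 70/3.4 = 20.59 years.
Reaching 6× takes log₂(6) ≈ 2.58 doublings.
2.58 × 20.59 ≈ 53 years.

approximately 53 years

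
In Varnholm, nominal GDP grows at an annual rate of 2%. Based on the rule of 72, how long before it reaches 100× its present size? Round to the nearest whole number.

One doubling takes 72/2 = 36.00 years.
Reaching 100× takes log₂(100) ≈ 6.64 doublings.
6.64 × 36.00 ≈ 239 years.

around 239 years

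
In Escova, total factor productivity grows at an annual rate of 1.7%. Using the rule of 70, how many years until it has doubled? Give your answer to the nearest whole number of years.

about 41 years

Doubling time ≈ 70 / 1.7 = 41.18 years.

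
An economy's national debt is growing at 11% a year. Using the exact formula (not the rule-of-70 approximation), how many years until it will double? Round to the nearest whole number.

t = ln(2) / ln(1 + 0.11) = 0.6931 / 0.104360 ≈ 6.64.
≈ 7 years.

7 years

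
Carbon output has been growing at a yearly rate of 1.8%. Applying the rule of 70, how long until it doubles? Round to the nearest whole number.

39 years

Doubling time ≈ 70 / 1.8 = 38.89 years.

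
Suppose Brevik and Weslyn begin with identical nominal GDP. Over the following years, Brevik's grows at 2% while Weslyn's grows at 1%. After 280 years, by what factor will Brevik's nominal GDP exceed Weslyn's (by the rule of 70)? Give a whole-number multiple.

Rate gap = 2% − 1% = 1 point.
The ratio doubles every 70/1 ≈ 70.00 years.
280/70.00 ≈ 4.00 doublings → ratio ≈ 2^4.00 ≈ 16.

approximately 16 times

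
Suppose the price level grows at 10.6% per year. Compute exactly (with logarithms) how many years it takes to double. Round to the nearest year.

7 years

t = ln(2) / ln(1 + 0.106) = 0.6931 / 0.100750 ≈ 6.88.
≈ 7 years.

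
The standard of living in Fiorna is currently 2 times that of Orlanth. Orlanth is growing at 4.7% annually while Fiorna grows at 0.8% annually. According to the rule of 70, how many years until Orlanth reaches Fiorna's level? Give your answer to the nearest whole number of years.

roughly 18 years

Orlanth gains on Fiorna at 4.7% − 0.8% = 3.9 points a year.
At that relative rate the gap halves every 70/3.9 ≈ 17.95 years.
A 2 times gap closes after 1 halving: 1 × 17.95 ≈ 18 years.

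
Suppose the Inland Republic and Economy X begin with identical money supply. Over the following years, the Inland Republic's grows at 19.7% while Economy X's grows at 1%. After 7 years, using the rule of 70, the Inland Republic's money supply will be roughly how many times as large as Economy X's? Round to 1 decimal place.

roughly 3.7 times

Rate gap = 19.7% − 1% = 18.7 points.
The ratio doubles every 70/18.7 ≈ 3.74 years.
7/3.74 ≈ 1.87 doublings → ratio ≈ 2^1.87 ≈ 3.7.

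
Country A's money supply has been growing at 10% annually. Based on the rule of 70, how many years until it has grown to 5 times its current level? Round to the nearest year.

around 16 years

Doubling time ≈ 70/10 = 7.00 years.
Reaching 5× takes log₂(5) ≈ 2.32 doublings.
2.32 × 7.00 ≈ 16 years.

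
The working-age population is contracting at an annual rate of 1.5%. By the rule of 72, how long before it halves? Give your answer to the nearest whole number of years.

Falling at 1.5%, it halves about every 72/1.5 = 48.00 years.

roughly 48 years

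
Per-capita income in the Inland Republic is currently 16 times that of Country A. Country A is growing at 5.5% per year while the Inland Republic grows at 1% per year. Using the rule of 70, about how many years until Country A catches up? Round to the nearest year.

62 years

Country A gains on the Inland Republic at 5.5% − 1% = 4.5 points a year.
At that relative rate the gap halves every 70/4.5 ≈ 15.56 years.
A 16 times gap closes after 4 halvings: 4 × 15.56 ≈ 62 years.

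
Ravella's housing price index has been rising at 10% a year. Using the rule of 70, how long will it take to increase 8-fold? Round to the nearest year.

One doubling takes 70/10 = 7.00 years.
Getting to 8× needs 3 doublings: 3 × 7.00 ≈ 21 years.

21 years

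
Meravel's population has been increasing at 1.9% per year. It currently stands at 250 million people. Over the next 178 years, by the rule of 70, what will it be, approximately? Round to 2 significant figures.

Doubling time ≈ 70/1.9 = 36.84 years.
178 years is 178/36.84 ≈ 4.83 doublings, a factor of 2^4.83 ≈ 28.44.
250 × 28.44 ≈ 7100 million people.

about 7100 million people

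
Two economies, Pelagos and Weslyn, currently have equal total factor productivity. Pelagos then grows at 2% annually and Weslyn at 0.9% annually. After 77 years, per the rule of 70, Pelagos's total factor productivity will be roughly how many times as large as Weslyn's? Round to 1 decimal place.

Pelagos pulls ahead at 1.1 pp per year, so the ratio doubles every 70/1.1 ≈ 63.64 years.
In 77 years that's 1.21 doublings: 2^1.21 ≈ 2.3.

roughly 2.3 times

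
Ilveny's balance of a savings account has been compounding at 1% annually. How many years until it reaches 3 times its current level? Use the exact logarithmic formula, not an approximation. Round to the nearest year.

110 years

t = ln(3) / ln(1 + 0.01) = 1.0986 / 0.009950 ≈ 110.41.
≈ 110 years.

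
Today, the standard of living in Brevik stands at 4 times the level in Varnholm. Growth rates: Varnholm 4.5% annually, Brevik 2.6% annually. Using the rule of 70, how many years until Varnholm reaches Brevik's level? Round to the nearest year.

What matters is the difference: 1.9 pp.
Rule of 70 on the gap: the ratio halves every 70/1.9 ≈ 36.84 years.
A 4 times gap closes after 2 halvings: 2 × 36.84 ≈ 74 years.

≈ 74 years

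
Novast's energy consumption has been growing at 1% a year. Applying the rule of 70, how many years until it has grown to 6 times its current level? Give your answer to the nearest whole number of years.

At 1% it doubles every 70/1 ≈ 70.00 years.
Reaching 6× takes log₂(6) ≈ 2.58 doublings.
2.58 × 70.00 ≈ 181 years.

≈ 181 years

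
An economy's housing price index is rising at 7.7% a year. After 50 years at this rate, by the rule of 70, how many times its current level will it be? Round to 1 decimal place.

roughly 45.3 times

Doubles every ≈ 9.09 years (70/7.7).
50 years is 5.50 doublings; 2^5.50 ≈ 45.3×.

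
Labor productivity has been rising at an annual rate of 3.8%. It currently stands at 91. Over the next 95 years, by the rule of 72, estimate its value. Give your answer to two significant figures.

It doubles every 72/3.8 ≈ 18.95 years, so 95 years is 5.01 doublings.
2^5.01 ≈ 32.22; 91 × 32.22 ≈ 2900.

about 2900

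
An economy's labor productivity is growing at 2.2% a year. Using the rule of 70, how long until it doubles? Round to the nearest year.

roughly 32 years

70/2.2 ≈ 31.82, so it doubles roughly every 32 years.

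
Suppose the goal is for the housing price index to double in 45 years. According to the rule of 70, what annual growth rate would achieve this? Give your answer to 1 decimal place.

around 1.6% annually

70 / 45 ≈ 1.56, so about 1.6% annually.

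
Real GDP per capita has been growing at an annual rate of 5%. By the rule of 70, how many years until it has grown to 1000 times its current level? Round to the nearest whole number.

Doubling time ≈ 70/5 = 14.00 years.
Reaching 1000× takes log₂(1000) ≈ 9.97 doublings.
9.97 × 14.00 ≈ 140 years.

around 140 years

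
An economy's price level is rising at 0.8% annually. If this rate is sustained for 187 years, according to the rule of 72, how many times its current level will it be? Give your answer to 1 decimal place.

Doubles every ≈ 90.00 years (72/0.8).
187 years is 2.08 doublings; 2^2.08 ≈ 4.2×.

about 4.2 times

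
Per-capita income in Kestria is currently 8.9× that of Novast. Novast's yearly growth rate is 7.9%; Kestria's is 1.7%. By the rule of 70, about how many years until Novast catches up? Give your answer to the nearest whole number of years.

around 36 years

Novast gains on Kestria at 7.9% − 1.7% = 6.2 points a year.
At that relative rate the gap halves every 70/6.2 ≈ 11.29 years.
An 8.9× gap takes log₂(8.9) ≈ 3.15 halvings to close: 3.15 × 11.29 ≈ 36 years.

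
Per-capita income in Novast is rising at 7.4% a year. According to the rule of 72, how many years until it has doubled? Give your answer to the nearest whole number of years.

Doubling time ≈ 72 / 7.4 = 9.73 years.

10 years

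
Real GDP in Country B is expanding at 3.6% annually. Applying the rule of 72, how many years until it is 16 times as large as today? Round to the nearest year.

about 80 years

Doubling time ≈ 72/3.6 = 20.00 years.
16 = 2^4, so 4 doublings → 80 years.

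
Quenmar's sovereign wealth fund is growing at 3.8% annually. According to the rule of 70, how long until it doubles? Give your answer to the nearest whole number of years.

about 18 years

Doubling time ≈ 70 / 3.8 = 18.42 years.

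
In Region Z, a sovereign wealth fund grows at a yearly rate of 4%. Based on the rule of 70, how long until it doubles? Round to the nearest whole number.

Doubling time ≈ 70 / 4 = 17.50 years.

about 18 years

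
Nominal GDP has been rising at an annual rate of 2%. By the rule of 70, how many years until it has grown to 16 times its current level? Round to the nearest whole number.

≈ 140 years

Doubling time ≈ 70/2 = 35.00 years.
16× is 4 doublings, so 4 × 35.00 ≈ 140 years.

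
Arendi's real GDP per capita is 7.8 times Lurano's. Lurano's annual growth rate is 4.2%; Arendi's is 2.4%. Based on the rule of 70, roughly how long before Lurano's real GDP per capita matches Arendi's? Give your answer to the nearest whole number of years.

The growth-rate gap is 4.2% − 2.4% = 1.8 percentage points.
So the ratio between them halves every 70/1.8 ≈ 38.89 years.
A 7.8 times gap takes log₂(7.8) ≈ 2.96 halvings to close: 2.96 × 38.89 ≈ 115 years.

around 115 years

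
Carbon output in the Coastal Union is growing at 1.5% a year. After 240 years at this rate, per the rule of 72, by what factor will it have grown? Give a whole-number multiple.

roughly 32 times

Doubling time ≈ 72/1.5 = 48.00 years.
240/48.00 ≈ 5 doublings, so about 2^5 = 32×.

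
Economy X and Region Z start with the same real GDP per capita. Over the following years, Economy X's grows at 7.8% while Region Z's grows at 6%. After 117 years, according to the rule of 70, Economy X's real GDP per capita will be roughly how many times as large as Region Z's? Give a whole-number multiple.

Economy X pulls ahead at 1.8 pp per year, so the ratio doubles every 70/1.8 ≈ 38.89 years.
In 117 years that's 3.01 doublings: 2^3.01 ≈ 8.

≈ 8 times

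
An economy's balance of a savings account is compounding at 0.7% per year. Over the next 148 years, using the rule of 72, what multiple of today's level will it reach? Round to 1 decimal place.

Doubles every ≈ 102.86 years (72/0.7).
148 years is 1.44 doublings; 2^1.44 ≈ 2.7×.

around 2.7 times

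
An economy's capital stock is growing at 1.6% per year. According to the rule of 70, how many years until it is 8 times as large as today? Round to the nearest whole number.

approximately 131 years

One doubling takes 70/1.6 = 43.75 years.
Getting to 8× needs 3 doublings: 3 × 43.75 ≈ 131 years.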